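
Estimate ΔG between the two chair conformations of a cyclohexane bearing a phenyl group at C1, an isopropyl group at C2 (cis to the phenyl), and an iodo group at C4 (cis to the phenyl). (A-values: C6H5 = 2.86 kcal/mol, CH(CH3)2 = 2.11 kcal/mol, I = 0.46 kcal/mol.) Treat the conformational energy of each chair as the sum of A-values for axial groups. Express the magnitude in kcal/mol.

Chair I (phenyl axial, isopropyl equatorial, iodo equatorial): E = 2.86 kcal/mol.
Chair II (phenyl equatorial, isopropyl axial, iodo axial): E = 2.57 kcal/mol.
ΔE = 2.86 − 2.57 = 0.29 kcal/mol; chair II is more stable.

0.29 kcal/mol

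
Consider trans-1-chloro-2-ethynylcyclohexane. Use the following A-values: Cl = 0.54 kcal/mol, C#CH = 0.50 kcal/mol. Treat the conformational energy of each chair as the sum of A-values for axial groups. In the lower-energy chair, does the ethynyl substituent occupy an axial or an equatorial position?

C1 and C2 have opposite parity, so for the trans isomer the two substituents are e,e in one chair and a,a in the other.
Chair I (chloro axial, ethynyl axial): E = 1.04 kcal/mol.
Chair II (chloro equatorial, ethynyl equatorial): E = 0.00 kcal/mol.
Chair II is the more stable (lower-energy) conformer, and in that chair the ethynyl group is equatorial.

equatorial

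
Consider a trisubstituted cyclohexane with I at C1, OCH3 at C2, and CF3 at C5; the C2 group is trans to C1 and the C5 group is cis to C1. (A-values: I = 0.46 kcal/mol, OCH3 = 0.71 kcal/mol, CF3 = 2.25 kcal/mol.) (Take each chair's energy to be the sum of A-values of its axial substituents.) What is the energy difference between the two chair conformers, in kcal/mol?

Chair I (iodo axial, methoxy axial, trifluoromethyl axial): E = 3.42 kcal/mol.
Chair II (iodo equatorial, methoxy equatorial, trifluoromethyl equatorial): E = 0.00 kcal/mol.
ΔE = 3.42 − 0.00 = 3.42 kcal/mol; chair II is more stable.

3.42 kcal/mol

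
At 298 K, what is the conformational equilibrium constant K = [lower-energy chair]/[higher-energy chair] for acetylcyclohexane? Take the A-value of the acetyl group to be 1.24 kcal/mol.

One chair has the acetyl group axial (E = 1.24 kcal/mol) and the other has it equatorial (E = 0).
ΔG = 1.24 kcal/mol between the two chairs.
K = exp(ΔG/RT) with R = 1.987×10⁻³ kcal mol⁻¹ K⁻¹ and T = 298 K gives K ≈ 8.12.

K ≈ 8.12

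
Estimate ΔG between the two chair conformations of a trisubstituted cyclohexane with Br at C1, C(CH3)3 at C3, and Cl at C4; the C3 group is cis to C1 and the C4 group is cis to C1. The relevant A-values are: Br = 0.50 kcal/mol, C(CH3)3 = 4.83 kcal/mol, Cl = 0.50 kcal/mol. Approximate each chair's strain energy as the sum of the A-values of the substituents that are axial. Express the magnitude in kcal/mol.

Chair I (bromo axial, tert-butyl axial, chloro equatorial): E = 5.33 kcal/mol.
Chair II (bromo equatorial, tert-butyl equatorial, chloro axial): E = 0.50 kcal/mol.
ΔE = 5.33 − 0.50 = 4.83 kcal/mol; chair II is more stable.

4.83 kcal/mol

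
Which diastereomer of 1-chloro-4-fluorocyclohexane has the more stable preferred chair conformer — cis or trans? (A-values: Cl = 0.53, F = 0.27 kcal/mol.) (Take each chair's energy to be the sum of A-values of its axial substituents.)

trans

At 1,4 positions (parity opposite): cis → (a,e or e,a); trans → (e,e or a,a).
Best chair for cis: E = 0.27 kcal/mol; best chair for trans: E = 0.00 kcal/mol.
The trans isomer is lower by 0.27 kcal/mol.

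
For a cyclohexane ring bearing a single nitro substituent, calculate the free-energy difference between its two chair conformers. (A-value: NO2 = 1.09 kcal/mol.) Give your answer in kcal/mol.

1.09 kcal/mol

A monosubstituted cyclohexane has one chair with the nitro group axial (E = A = 1.09 kcal/mol) and one with it equatorial (E = 0).
ΔE = 1.09 − 0 = 1.09 kcal/mol.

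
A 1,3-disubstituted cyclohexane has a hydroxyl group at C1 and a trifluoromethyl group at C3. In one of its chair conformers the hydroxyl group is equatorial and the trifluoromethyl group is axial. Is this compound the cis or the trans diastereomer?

trans

C1 and C3 have the same parity, so their axial bonds point in the same direction.
With same-parity carbons, two substituents on the same face are both axial or both equatorial; opposite faces give one of each.
Here the groups are equatorial/axial → opposite face → trans.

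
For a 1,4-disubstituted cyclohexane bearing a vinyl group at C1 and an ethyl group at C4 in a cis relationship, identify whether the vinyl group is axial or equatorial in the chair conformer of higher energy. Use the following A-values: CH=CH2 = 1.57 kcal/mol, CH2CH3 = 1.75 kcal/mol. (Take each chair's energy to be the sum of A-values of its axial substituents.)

equatorial

C1 and C4 have opposite parity, so for the cis isomer the two substituents are one axial and one equatorial in each chair.
Chair I (vinyl axial, ethyl equatorial): E = 1.57 kcal/mol.
Chair II (vinyl equatorial, ethyl axial): E = 1.75 kcal/mol.
Chair II is the less stable (higher-energy) conformer, and in that chair the vinyl group is equatorial.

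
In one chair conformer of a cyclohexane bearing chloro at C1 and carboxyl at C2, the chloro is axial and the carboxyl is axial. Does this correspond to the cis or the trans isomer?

C1 and C2 have opposite parity, so their axial bonds point in opposite directions.
With opposite-parity carbons, two substituents on the same face are one axial and one equatorial; opposite faces give both axial or both equatorial.
Here the groups are axial/axial → opposite face → trans.

trans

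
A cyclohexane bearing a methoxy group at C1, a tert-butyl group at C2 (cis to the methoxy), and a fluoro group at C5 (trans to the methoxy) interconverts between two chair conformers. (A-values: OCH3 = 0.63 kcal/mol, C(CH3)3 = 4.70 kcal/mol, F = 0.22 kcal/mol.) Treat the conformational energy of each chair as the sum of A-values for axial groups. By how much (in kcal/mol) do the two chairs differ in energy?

4.29 kcal/mol

Chair I (methoxy axial, tert-butyl equatorial, fluoro equatorial): E = 0.63 kcal/mol.
Chair II (methoxy equatorial, tert-butyl axial, fluoro axial): E = 4.92 kcal/mol.
ΔE = 4.92 − 0.63 = 4.29 kcal/mol; chair I is more stable.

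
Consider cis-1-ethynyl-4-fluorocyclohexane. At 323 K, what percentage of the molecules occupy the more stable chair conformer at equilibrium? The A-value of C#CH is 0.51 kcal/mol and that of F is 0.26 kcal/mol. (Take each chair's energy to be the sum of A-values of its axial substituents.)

C1 and C4 have opposite parity, so for the cis isomer the two substituents are one axial and one equatorial in each chair.
Chair I (ethynyl axial, fluoro equatorial): E = 0.51 kcal/mol; chair II (ethynyl equatorial, fluoro axial): E = 0.26 kcal/mol.
ΔG = 0.25 kcal/mol between the two chairs.
K = exp(ΔG/RT) with R = 1.987×10⁻³ kcal mol⁻¹ K⁻¹ and T = 323 K gives K ≈ 1.48.
Fraction in the lower-energy chair = K/(K+1) = 59.6%.

59.6%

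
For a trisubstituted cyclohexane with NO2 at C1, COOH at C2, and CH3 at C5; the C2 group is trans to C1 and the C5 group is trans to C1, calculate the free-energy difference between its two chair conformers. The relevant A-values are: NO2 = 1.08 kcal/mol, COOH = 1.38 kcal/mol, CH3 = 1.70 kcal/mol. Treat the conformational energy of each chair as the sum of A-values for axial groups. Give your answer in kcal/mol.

0.76 kcal/mol

Chair I (nitro axial, carboxyl axial, methyl equatorial): E = 2.46 kcal/mol.
Chair II (nitro equatorial, carboxyl equatorial, methyl axial): E = 1.70 kcal/mol.
ΔE = 2.46 − 1.70 = 0.76 kcal/mol; chair II is more stable.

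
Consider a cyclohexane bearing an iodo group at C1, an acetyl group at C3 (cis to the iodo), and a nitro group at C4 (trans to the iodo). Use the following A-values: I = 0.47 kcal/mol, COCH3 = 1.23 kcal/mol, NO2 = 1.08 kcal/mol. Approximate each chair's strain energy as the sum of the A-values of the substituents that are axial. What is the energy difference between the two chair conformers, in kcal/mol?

Chair I (iodo axial, acetyl axial, nitro axial): E = 2.78 kcal/mol.
Chair II (iodo equatorial, acetyl equatorial, nitro equatorial): E = 0.00 kcal/mol.
ΔE = 2.78 − 0.00 = 2.78 kcal/mol; chair II is more stable.

2.78 kcal/mol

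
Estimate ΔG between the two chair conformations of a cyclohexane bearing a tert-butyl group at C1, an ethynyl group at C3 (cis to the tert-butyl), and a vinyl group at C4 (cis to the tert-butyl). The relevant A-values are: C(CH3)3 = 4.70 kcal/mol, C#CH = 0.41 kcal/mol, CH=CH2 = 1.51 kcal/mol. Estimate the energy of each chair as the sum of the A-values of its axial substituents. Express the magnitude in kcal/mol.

Chair I (tert-butyl axial, ethynyl axial, vinyl equatorial): E = 5.11 kcal/mol.
Chair II (tert-butyl equatorial, ethynyl equatorial, vinyl axial): E = 1.51 kcal/mol.
ΔE = 5.11 − 1.51 = 3.60 kcal/mol; chair II is more stable.

3.60 kcal/mol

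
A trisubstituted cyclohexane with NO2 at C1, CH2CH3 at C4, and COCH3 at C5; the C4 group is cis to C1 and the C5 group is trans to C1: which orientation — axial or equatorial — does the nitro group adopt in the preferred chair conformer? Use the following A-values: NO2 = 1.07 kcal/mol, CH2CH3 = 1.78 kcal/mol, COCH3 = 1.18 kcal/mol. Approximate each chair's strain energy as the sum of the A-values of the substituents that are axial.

Chair I (nitro axial, ethyl equatorial, acetyl equatorial): E = 1.07 kcal/mol.
Chair II (nitro equatorial, ethyl axial, acetyl axial): E = 2.96 kcal/mol.
Chair I is the more stable (lower-energy) conformer, and in that chair the nitro group is axial.

axial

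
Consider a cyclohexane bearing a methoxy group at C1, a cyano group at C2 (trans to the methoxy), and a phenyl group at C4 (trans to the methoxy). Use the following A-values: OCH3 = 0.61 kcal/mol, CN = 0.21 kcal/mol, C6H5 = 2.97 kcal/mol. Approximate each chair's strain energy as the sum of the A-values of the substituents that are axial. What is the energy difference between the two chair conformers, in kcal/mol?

Chair I (methoxy axial, cyano axial, phenyl axial): E = 3.79 kcal/mol.
Chair II (methoxy equatorial, cyano equatorial, phenyl equatorial): E = 0.00 kcal/mol.
ΔE = 3.79 − 0.00 = 3.79 kcal/mol; chair II is more stable.

3.79 kcal/mol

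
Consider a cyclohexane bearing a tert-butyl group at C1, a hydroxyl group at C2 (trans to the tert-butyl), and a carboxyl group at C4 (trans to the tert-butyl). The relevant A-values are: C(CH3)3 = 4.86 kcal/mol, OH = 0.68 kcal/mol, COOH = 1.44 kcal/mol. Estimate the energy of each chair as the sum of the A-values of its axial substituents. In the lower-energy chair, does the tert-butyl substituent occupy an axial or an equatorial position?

Chair I (tert-butyl axial, hydroxyl axial, carboxyl axial): E = 6.98 kcal/mol.
Chair II (tert-butyl equatorial, hydroxyl equatorial, carboxyl equatorial): E = 0.00 kcal/mol.
Chair II is the more stable (lower-energy) conformer, and in that chair the tert-butyl group is equatorial.

equatorial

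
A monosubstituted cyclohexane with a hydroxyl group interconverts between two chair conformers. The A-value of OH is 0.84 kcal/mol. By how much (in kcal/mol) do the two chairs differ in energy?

0.84 kcal/mol

A monosubstituted cyclohexane has one chair with the hydroxyl group axial (E = A = 0.84 kcal/mol) and one with it equatorial (E = 0).
ΔE = 0.84 − 0 = 0.84 kcal/mol.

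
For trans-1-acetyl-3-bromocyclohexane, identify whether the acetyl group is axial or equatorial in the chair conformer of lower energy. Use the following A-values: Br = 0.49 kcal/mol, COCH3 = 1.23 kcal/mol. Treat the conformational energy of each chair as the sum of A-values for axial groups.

C1 and C3 have the same parity, so for the trans isomer the two substituents are one axial and one equatorial in each chair.
Chair I (bromo axial, acetyl equatorial): E = 0.49 kcal/mol.
Chair II (bromo equatorial, acetyl axial): E = 1.23 kcal/mol.
Chair I is the more stable (lower-energy) conformer, and in that chair the acetyl group is equatorial.

equatorial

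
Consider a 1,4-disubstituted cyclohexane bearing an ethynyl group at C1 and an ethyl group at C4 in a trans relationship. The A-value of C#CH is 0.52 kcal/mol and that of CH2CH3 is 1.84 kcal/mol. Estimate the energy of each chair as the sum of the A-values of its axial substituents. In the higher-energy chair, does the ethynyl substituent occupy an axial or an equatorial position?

axial

C1 and C4 have opposite parity, so for the trans isomer the two substituents are e,e in one chair and a,a in the other.
Chair I (ethynyl axial, ethyl axial): E = 2.36 kcal/mol.
Chair II (ethynyl equatorial, ethyl equatorial): E = 0.00 kcal/mol.
Chair I is the less stable (higher-energy) conformer, and in that chair the ethynyl group is axial.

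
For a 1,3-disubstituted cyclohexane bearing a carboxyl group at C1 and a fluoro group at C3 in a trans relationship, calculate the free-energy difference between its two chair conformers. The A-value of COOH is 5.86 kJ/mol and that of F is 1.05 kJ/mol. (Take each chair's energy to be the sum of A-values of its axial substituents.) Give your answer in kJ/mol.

4.81 kJ/mol

C1 and C3 have the same parity, so for the trans isomer the two substituents are one axial and one equatorial in each chair.
Chair I (carboxyl axial, fluoro equatorial): E = 5.86 kJ/mol.
Chair II (carboxyl equatorial, fluoro axial): E = 1.05 kJ/mol.
ΔE = 5.86 − 1.05 = 4.81 kJ/mol; chair II is more stable.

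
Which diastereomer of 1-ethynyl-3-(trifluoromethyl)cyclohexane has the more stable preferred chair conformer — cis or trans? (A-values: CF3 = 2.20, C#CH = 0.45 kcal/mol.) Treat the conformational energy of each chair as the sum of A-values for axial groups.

cis

At 1,3 positions (parity same): cis → (e,e or a,a); trans → (a,e or e,a).
Best chair for cis: E = 0.00 kcal/mol; best chair for trans: E = 0.45 kcal/mol.
The cis isomer is lower by 0.45 kcal/mol.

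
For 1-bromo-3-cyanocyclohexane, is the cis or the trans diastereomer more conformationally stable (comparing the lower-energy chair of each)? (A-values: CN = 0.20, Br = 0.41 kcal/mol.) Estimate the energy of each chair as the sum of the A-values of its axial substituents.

cis

At 1,3 positions (parity same): cis → (e,e or a,a); trans → (a,e or e,a).
Best chair for cis: E = 0.00 kcal/mol; best chair for trans: E = 0.20 kcal/mol.
The cis isomer is lower by 0.20 kcal/mol.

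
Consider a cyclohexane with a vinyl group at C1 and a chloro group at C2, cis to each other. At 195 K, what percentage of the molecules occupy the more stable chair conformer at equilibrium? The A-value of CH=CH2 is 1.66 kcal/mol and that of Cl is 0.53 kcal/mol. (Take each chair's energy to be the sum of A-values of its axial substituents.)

C1 and C2 have opposite parity, so for the cis isomer the two substituents are one axial and one equatorial in each chair.
Chair I (vinyl axial, chloro equatorial): E = 1.66 kcal/mol; chair II (vinyl equatorial, chloro axial): E = 0.53 kcal/mol.
ΔG = 1.13 kcal/mol between the two chairs.
K = exp(ΔG/RT) with R = 1.987×10⁻³ kcal mol⁻¹ K⁻¹ and T = 195 K gives K ≈ 18.5.
Fraction in the lower-energy chair = K/(K+1) = 94.9%.

94.9%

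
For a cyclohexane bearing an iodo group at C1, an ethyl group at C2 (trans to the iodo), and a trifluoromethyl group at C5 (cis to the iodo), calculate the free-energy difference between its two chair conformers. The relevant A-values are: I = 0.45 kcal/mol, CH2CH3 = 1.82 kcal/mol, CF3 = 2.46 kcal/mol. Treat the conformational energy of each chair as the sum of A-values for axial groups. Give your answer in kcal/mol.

4.73 kcal/mol

Chair I (iodo axial, ethyl axial, trifluoromethyl axial): E = 4.73 kcal/mol.
Chair II (iodo equatorial, ethyl equatorial, trifluoromethyl equatorial): E = 0.00 kcal/mol.
ΔE = 4.73 − 0.00 = 4.73 kcal/mol; chair II is more stable.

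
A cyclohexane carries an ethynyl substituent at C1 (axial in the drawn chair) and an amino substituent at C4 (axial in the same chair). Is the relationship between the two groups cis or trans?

C1 and C4 have opposite parity, so their axial bonds point in opposite directions.
With opposite-parity carbons, two substituents on the same face are one axial and one equatorial; opposite faces give both axial or both equatorial.
Here the groups are axial/axial → opposite face → trans.

trans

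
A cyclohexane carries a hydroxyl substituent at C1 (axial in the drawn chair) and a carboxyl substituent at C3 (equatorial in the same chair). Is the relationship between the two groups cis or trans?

trans

C1 and C3 have the same parity, so their axial bonds point in the same direction.
With same-parity carbons, two substituents on the same face are both axial or both equatorial; opposite faces give one of each.
Here the groups are axial/equatorial → opposite face → trans.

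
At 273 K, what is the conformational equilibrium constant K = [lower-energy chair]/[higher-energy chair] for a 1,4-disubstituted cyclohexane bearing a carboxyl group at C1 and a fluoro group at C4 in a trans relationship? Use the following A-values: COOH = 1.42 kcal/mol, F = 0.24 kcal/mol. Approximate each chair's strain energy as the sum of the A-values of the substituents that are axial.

C1 and C4 have opposite parity, so for the trans isomer the two substituents are e,e in one chair and a,a in the other.
Chair I (carboxyl axial, fluoro axial): E = 1.66 kcal/mol; chair II (carboxyl equatorial, fluoro equatorial): E = 0.00 kcal/mol.
ΔG = 1.66 kcal/mol between the two chairs.
K = exp(ΔG/RT) with R = 1.987×10⁻³ kcal mol⁻¹ K⁻¹ and T = 273 K gives K ≈ 21.3.

K ≈ 21.3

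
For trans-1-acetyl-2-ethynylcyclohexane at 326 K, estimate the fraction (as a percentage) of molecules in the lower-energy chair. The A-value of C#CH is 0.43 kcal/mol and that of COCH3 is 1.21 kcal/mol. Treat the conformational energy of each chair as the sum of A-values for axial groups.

C1 and C2 have opposite parity, so for the trans isomer the two substituents are e,e in one chair and a,a in the other.
Chair I (ethynyl axial, acetyl axial): E = 1.64 kcal/mol; chair II (ethynyl equatorial, acetyl equatorial): E = 0.00 kcal/mol.
ΔG = 1.64 kcal/mol between the two chairs.
K = exp(ΔG/RT) with R = 1.987×10⁻³ kcal mol⁻¹ K⁻¹ and T = 326 K gives K ≈ 12.6.
Fraction in the lower-energy chair = K/(K+1) = 92.6%.

92.6%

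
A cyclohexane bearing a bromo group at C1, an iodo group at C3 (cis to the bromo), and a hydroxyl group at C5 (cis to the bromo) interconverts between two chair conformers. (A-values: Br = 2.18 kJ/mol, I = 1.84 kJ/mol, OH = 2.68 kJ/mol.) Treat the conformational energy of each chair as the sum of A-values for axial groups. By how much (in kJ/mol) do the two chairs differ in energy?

Chair I (bromo axial, iodo axial, hydroxyl axial): E = 6.70 kJ/mol.
Chair II (bromo equatorial, iodo equatorial, hydroxyl equatorial): E = 0.00 kJ/mol.
ΔE = 6.70 − 0.00 = 6.70 kJ/mol; chair II is more stable.

6.70 kJ/mol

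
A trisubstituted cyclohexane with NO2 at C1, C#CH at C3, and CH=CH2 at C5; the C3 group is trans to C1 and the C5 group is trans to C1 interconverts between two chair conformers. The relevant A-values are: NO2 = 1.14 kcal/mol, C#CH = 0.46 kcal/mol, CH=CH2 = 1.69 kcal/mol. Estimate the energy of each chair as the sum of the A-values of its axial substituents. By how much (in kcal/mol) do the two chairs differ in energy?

1.01 kcal/mol

Chair I (nitro axial, ethynyl equatorial, vinyl equatorial): E = 1.14 kcal/mol.
Chair II (nitro equatorial, ethynyl axial, vinyl axial): E = 2.15 kcal/mol.
ΔE = 2.15 − 1.14 = 1.01 kcal/mol; chair I is more stable.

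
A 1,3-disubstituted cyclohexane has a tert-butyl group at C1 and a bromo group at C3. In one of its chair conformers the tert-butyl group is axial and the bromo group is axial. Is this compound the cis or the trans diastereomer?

C1 and C3 have the same parity, so their axial bonds point in the same direction.
With same-parity carbons, two substituents on the same face are both axial or both equatorial; opposite faces give one of each.
Here the groups are axial/axial → same face → cis.

cis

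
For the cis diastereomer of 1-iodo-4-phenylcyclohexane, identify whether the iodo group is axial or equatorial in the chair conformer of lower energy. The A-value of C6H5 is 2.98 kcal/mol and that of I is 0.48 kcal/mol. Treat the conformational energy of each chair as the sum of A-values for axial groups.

C1 and C4 have opposite parity, so for the cis isomer the two substituents are one axial and one equatorial in each chair.
Chair I (phenyl axial, iodo equatorial): E = 2.98 kcal/mol.
Chair II (phenyl equatorial, iodo axial): E = 0.48 kcal/mol.
Chair II is the more stable (lower-energy) conformer, and in that chair the iodo group is axial.

axial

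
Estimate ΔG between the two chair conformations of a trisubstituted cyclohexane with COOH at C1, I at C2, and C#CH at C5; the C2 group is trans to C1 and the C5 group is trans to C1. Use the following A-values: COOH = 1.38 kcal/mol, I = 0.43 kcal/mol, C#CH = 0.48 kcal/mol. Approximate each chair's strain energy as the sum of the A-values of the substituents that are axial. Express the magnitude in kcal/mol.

1.33 kcal/mol

Chair I (carboxyl axial, iodo axial, ethynyl equatorial): E = 1.81 kcal/mol.
Chair II (carboxyl equatorial, iodo equatorial, ethynyl axial): E = 0.48 kcal/mol.
ΔE = 1.81 − 0.48 = 1.33 kcal/mol; chair II is more stable.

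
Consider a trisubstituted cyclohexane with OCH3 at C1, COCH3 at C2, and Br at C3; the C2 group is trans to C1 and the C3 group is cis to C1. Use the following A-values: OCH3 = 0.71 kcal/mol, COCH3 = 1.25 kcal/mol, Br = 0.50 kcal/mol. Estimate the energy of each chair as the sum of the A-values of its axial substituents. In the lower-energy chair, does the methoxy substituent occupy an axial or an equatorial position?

equatorial

Chair I (methoxy axial, acetyl axial, bromo axial): E = 2.46 kcal/mol.
Chair II (methoxy equatorial, acetyl equatorial, bromo equatorial): E = 0.00 kcal/mol.
Chair II is the more stable (lower-energy) conformer, and in that chair the methoxy group is equatorial.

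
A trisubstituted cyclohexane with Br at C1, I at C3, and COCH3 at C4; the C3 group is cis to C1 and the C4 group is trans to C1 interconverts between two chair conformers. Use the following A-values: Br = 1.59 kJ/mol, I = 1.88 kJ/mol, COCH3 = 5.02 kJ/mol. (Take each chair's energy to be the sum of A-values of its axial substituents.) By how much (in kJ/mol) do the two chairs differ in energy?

8.49 kJ/mol

Chair I (bromo axial, iodo axial, acetyl axial): E = 8.49 kJ/mol.
Chair II (bromo equatorial, iodo equatorial, acetyl equatorial): E = 0.00 kJ/mol.
ΔE = 8.49 − 0.00 = 8.49 kJ/mol; chair II is more stable.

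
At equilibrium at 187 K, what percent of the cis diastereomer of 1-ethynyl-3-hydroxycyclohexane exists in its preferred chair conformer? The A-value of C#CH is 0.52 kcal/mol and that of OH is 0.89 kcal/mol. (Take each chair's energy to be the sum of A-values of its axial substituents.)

97.8%

C1 and C3 have the same parity, so for the cis isomer the two substituents are e,e in one chair and a,a in the other.
Chair I (ethynyl axial, hydroxyl axial): E = 1.41 kcal/mol; chair II (ethynyl equatorial, hydroxyl equatorial): E = 0.00 kcal/mol.
ΔG = 1.41 kcal/mol between the two chairs.
K = exp(ΔG/RT) with R = 1.987×10⁻³ kcal mol⁻¹ K⁻¹ and T = 187 K gives K ≈ 44.5.
Fraction in the lower-energy chair = K/(K+1) = 97.8%.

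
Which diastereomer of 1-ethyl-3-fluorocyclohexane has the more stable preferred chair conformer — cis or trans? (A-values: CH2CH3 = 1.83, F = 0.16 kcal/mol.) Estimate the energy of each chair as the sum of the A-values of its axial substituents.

At 1,3 positions (parity same): cis → (e,e or a,a); trans → (a,e or e,a).
Best chair for cis: E = 0.00 kcal/mol; best chair for trans: E = 0.16 kcal/mol.
The cis isomer is lower by 0.16 kcal/mol.

cis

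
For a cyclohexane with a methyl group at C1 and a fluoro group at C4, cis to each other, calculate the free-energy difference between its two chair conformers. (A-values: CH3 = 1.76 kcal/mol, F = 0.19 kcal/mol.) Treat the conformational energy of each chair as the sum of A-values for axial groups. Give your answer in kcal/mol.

1.57 kcal/mol

C1 and C4 have opposite parity, so for the cis isomer the two substituents are one axial and one equatorial in each chair.
Chair I (methyl axial, fluoro equatorial): E = 1.76 kcal/mol.
Chair II (methyl equatorial, fluoro axial): E = 0.19 kcal/mol.
ΔE = 1.76 − 0.19 = 1.57 kcal/mol; chair II is more stable.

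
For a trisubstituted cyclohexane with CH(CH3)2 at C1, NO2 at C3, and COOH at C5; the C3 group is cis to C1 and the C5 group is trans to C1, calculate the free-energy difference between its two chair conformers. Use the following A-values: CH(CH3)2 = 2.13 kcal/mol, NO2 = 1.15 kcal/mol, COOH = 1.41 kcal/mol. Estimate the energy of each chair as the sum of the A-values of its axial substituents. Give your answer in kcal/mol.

Chair I (isopropyl axial, nitro axial, carboxyl equatorial): E = 3.28 kcal/mol.
Chair II (isopropyl equatorial, nitro equatorial, carboxyl axial): E = 1.41 kcal/mol.
ΔE = 3.28 − 1.41 = 1.87 kcal/mol; chair II is more stable.

1.87 kcal/mol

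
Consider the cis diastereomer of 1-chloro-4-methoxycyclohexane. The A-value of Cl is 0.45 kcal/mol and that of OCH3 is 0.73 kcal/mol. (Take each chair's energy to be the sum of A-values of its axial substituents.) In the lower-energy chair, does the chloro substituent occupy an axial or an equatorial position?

C1 and C4 have opposite parity, so for the cis isomer the two substituents are one axial and one equatorial in each chair.
Chair I (chloro axial, methoxy equatorial): E = 0.45 kcal/mol.
Chair II (chloro equatorial, methoxy axial): E = 0.73 kcal/mol.
Chair I is the more stable (lower-energy) conformer, and in that chair the chloro group is axial.

axial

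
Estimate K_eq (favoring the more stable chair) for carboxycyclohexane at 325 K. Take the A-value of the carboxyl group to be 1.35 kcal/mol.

One chair has the carboxyl group axial (E = 1.35 kcal/mol) and the other has it equatorial (E = 0).
ΔG = 1.35 kcal/mol between the two chairs.
K = exp(ΔG/RT) with R = 1.987×10⁻³ kcal mol⁻¹ K⁻¹ and T = 325 K gives K ≈ 8.09.

K ≈ 8.09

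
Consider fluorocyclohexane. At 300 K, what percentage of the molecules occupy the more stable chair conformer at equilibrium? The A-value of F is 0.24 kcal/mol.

One chair has the fluoro group axial (E = 0.24 kcal/mol) and the other has it equatorial (E = 0).
ΔG = 0.24 kcal/mol between the two chairs.
K = exp(ΔG/RT) with R = 1.987×10⁻³ kcal mol⁻¹ K⁻¹ and T = 300 K gives K ≈ 1.5.
Fraction in the lower-energy chair = K/(K+1) = 59.9%.

59.9%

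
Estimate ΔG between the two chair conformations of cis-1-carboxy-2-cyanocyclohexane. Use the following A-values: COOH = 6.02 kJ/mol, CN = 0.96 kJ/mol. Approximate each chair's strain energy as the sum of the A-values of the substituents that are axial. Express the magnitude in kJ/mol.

C1 and C2 have opposite parity, so for the cis isomer the two substituents are one axial and one equatorial in each chair.
Chair I (carboxyl axial, cyano equatorial): E = 6.02 kJ/mol.
Chair II (carboxyl equatorial, cyano axial): E = 0.96 kJ/mol.
ΔE = 6.02 − 0.96 = 5.06 kJ/mol; chair II is more stable.

5.06 kJ/mol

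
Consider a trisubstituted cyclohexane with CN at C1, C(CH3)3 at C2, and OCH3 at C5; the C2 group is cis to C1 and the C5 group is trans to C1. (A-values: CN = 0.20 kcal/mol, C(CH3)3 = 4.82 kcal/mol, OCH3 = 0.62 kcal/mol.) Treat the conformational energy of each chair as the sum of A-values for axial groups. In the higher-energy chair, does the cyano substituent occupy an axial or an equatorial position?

equatorial

Chair I (cyano axial, tert-butyl equatorial, methoxy equatorial): E = 0.20 kcal/mol.
Chair II (cyano equatorial, tert-butyl axial, methoxy axial): E = 5.44 kcal/mol.
Chair II is the less stable (higher-energy) conformer, and in that chair the cyano group is equatorial.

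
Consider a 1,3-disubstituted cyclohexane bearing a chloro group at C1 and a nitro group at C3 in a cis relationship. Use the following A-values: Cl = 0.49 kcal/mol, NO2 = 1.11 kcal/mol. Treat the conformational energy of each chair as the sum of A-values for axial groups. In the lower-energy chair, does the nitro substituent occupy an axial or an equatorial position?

C1 and C3 have the same parity, so for the cis isomer the two substituents are e,e in one chair and a,a in the other.
Chair I (chloro axial, nitro axial): E = 1.60 kcal/mol.
Chair II (chloro equatorial, nitro equatorial): E = 0.00 kcal/mol.
Chair II is the more stable (lower-energy) conformer, and in that chair the nitro group is equatorial.

equatorial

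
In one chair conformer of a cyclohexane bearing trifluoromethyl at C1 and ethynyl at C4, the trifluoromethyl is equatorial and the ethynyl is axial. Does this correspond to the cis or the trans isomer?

cis

C1 and C4 have opposite parity, so their axial bonds point in opposite directions.
With opposite-parity carbons, two substituents on the same face are one axial and one equatorial; opposite faces give both axial or both equatorial.
Here the groups are equatorial/axial → same face → cis.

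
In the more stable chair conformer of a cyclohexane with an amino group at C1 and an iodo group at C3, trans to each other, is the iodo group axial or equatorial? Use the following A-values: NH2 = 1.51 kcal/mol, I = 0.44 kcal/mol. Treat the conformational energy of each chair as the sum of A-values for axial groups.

axial

C1 and C3 have the same parity, so for the trans isomer the two substituents are one axial and one equatorial in each chair.
Chair I (amino axial, iodo equatorial): E = 1.51 kcal/mol.
Chair II (amino equatorial, iodo axial): E = 0.44 kcal/mol.
Chair II is the more stable (lower-energy) conformer, and in that chair the iodo group is axial.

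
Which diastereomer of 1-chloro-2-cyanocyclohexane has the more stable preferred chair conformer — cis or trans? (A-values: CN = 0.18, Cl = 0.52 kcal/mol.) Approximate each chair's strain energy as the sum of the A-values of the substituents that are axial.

trans

At 1,2 positions (parity opposite): cis → (a,e or e,a); trans → (e,e or a,a).
Best chair for cis: E = 0.18 kcal/mol; best chair for trans: E = 0.00 kcal/mol.
The trans isomer is lower by 0.18 kcal/mol.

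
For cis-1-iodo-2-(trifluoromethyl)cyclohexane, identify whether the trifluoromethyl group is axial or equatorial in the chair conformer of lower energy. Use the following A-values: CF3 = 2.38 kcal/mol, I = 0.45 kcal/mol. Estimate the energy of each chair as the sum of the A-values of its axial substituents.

equatorial

C1 and C2 have opposite parity, so for the cis isomer the two substituents are one axial and one equatorial in each chair.
Chair I (trifluoromethyl axial, iodo equatorial): E = 2.38 kcal/mol.
Chair II (trifluoromethyl equatorial, iodo axial): E = 0.45 kcal/mol.
Chair II is the more stable (lower-energy) conformer, and in that chair the trifluoromethyl group is equatorial.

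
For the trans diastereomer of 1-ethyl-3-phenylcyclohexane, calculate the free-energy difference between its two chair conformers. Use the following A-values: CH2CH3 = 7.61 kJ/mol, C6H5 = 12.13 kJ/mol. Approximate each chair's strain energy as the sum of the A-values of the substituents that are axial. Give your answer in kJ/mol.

C1 and C3 have the same parity, so for the trans isomer the two substituents are one axial and one equatorial in each chair.
Chair I (ethyl axial, phenyl equatorial): E = 7.61 kJ/mol.
Chair II (ethyl equatorial, phenyl axial): E = 12.13 kJ/mol.
ΔE = 12.13 − 7.61 = 4.52 kJ/mol; chair I is more stable.

4.52 kJ/mol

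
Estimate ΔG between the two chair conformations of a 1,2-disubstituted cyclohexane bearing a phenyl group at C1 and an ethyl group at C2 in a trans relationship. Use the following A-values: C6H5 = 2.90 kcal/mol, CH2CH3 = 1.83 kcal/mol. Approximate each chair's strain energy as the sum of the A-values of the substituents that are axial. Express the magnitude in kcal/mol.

C1 and C2 have opposite parity, so for the trans isomer the two substituents are e,e in one chair and a,a in the other.
Chair I (phenyl axial, ethyl axial): E = 4.73 kcal/mol.
Chair II (phenyl equatorial, ethyl equatorial): E = 0.00 kcal/mol.
ΔE = 4.73 − 0.00 = 4.73 kcal/mol; chair II is more stable.

4.73 kcal/mol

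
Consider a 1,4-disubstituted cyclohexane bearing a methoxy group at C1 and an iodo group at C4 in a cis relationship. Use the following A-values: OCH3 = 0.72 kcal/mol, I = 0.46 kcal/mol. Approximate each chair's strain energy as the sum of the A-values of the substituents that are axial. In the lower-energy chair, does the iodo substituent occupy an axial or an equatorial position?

C1 and C4 have opposite parity, so for the cis isomer the two substituents are one axial and one equatorial in each chair.
Chair I (methoxy axial, iodo equatorial): E = 0.72 kcal/mol.
Chair II (methoxy equatorial, iodo axial): E = 0.46 kcal/mol.
Chair II is the more stable (lower-energy) conformer, and in that chair the iodo group is axial.

axial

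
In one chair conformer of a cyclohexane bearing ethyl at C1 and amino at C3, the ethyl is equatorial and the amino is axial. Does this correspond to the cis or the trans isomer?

C1 and C3 have the same parity, so their axial bonds point in the same direction.
With same-parity carbons, two substituents on the same face are both axial or both equatorial; opposite faces give one of each.
Here the groups are equatorial/axial → opposite face → trans.

trans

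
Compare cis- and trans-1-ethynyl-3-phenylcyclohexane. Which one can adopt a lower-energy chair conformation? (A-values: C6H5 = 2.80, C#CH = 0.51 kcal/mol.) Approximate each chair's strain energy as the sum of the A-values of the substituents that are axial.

At 1,3 positions (parity same): cis → (e,e or a,a); trans → (a,e or e,a).
Best chair for cis: E = 0.00 kcal/mol; best chair for trans: E = 0.51 kcal/mol.
The cis isomer is lower by 0.51 kcal/mol.

cis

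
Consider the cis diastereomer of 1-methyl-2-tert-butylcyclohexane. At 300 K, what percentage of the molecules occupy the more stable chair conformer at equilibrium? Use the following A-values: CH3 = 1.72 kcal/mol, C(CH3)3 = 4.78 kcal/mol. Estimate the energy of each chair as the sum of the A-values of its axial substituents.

C1 and C2 have opposite parity, so for the cis isomer the two substituents are one axial and one equatorial in each chair.
Chair I (methyl axial, tert-butyl equatorial): E = 1.72 kcal/mol; chair II (methyl equatorial, tert-butyl axial): E = 4.78 kcal/mol.
ΔG = 3.06 kcal/mol between the two chairs.
K = exp(ΔG/RT) with R = 1.987×10⁻³ kcal mol⁻¹ K⁻¹ and T = 300 K gives K ≈ 170.
Fraction in the lower-energy chair = K/(K+1) = 99.4%.

99.4%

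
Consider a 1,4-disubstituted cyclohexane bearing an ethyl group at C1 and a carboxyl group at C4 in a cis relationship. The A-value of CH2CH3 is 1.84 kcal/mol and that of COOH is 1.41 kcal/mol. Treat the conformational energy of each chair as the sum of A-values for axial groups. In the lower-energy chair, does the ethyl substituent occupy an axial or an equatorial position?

equatorial

C1 and C4 have opposite parity, so for the cis isomer the two substituents are one axial and one equatorial in each chair.
Chair I (ethyl axial, carboxyl equatorial): E = 1.84 kcal/mol.
Chair II (ethyl equatorial, carboxyl axial): E = 1.41 kcal/mol.
Chair II is the more stable (lower-energy) conformer, and in that chair the ethyl group is equatorial.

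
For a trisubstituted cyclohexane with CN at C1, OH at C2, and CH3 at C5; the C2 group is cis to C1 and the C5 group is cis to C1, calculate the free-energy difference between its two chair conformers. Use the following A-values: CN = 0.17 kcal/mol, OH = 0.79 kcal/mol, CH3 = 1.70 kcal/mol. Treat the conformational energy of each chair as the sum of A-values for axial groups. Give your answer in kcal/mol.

Chair I (cyano axial, hydroxyl equatorial, methyl axial): E = 1.87 kcal/mol.
Chair II (cyano equatorial, hydroxyl axial, methyl equatorial): E = 0.79 kcal/mol.
ΔE = 1.87 − 0.79 = 1.08 kcal/mol; chair II is more stable.

1.08 kcal/mol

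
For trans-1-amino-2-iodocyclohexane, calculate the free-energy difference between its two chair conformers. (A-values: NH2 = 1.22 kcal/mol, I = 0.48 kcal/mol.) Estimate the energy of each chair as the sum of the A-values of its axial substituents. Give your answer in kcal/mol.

1.70 kcal/mol

C1 and C2 have opposite parity, so for the trans isomer the two substituents are e,e in one chair and a,a in the other.
Chair I (amino axial, iodo axial): E = 1.70 kcal/mol.
Chair II (amino equatorial, iodo equatorial): E = 0.00 kcal/mol.
ΔE = 1.70 − 0.00 = 1.70 kcal/mol; chair II is more stable.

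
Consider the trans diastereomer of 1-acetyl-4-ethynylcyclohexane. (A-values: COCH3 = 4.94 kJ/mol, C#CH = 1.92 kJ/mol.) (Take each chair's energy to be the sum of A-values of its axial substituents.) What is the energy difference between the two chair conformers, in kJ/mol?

6.86 kJ/mol

C1 and C4 have opposite parity, so for the trans isomer the two substituents are e,e in one chair and a,a in the other.
Chair I (acetyl axial, ethynyl axial): E = 6.86 kJ/mol.
Chair II (acetyl equatorial, ethynyl equatorial): E = 0.00 kJ/mol.
ΔE = 6.86 − 0.00 = 6.86 kJ/mol; chair II is more stable.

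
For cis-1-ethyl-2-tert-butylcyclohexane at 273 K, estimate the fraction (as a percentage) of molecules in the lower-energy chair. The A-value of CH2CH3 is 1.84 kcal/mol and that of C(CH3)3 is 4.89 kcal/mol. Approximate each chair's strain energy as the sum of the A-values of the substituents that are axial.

C1 and C2 have opposite parity, so for the cis isomer the two substituents are one axial and one equatorial in each chair.
Chair I (ethyl axial, tert-butyl equatorial): E = 1.84 kcal/mol; chair II (ethyl equatorial, tert-butyl axial): E = 4.89 kcal/mol.
ΔG = 3.05 kcal/mol between the two chairs.
K = exp(ΔG/RT) with R = 1.987×10⁻³ kcal mol⁻¹ K⁻¹ and T = 273 K gives K ≈ 277.
Fraction in the lower-energy chair = K/(K+1) = 99.6%.

99.6%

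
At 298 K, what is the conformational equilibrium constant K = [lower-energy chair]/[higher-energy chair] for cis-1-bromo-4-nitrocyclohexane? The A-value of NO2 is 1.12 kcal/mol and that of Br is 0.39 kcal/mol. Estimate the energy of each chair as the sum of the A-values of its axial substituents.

C1 and C4 have opposite parity, so for the cis isomer the two substituents are one axial and one equatorial in each chair.
Chair I (nitro axial, bromo equatorial): E = 1.12 kcal/mol; chair II (nitro equatorial, bromo axial): E = 0.39 kcal/mol.
ΔG = 0.73 kcal/mol between the two chairs.
K = exp(ΔG/RT) with R = 1.987×10⁻³ kcal mol⁻¹ K⁻¹ and T = 298 K gives K ≈ 3.43.

K ≈ 3.43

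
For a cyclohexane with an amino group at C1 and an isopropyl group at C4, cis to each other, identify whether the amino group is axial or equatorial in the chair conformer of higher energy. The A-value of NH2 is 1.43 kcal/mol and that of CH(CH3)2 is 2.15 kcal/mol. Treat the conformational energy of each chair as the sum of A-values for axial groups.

equatorial

C1 and C4 have opposite parity, so for the cis isomer the two substituents are one axial and one equatorial in each chair.
Chair I (amino axial, isopropyl equatorial): E = 1.43 kcal/mol.
Chair II (amino equatorial, isopropyl axial): E = 2.15 kcal/mol.
Chair II is the less stable (higher-energy) conformer, and in that chair the amino group is equatorial.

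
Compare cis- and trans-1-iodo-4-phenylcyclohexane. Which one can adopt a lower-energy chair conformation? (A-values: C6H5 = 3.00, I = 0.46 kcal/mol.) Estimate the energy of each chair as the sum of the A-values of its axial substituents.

At 1,4 positions (parity opposite): cis → (a,e or e,a); trans → (e,e or a,a).
Best chair for cis: E = 0.46 kcal/mol; best chair for trans: E = 0.00 kcal/mol.
The trans isomer is lower by 0.46 kcal/mol.

trans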